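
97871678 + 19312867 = 117184545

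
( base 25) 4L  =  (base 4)1321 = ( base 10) 121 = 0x79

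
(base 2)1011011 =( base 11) 83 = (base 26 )3D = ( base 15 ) 61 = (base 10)91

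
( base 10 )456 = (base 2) 111001000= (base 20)12g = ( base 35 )D1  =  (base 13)291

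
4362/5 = 4362/5  =  872.40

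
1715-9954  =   - 8239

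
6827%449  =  92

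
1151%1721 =1151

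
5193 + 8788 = 13981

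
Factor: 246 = 2^1*3^1*41^1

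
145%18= 1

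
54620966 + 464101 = 55085067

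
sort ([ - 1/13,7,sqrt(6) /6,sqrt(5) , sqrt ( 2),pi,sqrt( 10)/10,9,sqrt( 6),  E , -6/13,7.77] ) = [ - 6/13, - 1/13,  sqrt( 10)/10,sqrt( 6)/6, sqrt(2 ),sqrt(5 ),sqrt(6),E,pi,7,7.77 , 9] 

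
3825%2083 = 1742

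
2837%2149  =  688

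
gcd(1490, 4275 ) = 5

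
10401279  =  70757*147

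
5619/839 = 5619/839= 6.70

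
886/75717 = 886/75717 = 0.01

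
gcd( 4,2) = 2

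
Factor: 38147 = 37^1*1031^1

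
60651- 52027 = 8624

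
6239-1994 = 4245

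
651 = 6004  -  5353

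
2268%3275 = 2268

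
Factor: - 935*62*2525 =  - 146374250=- 2^1 * 5^3*11^1*17^1*31^1 * 101^1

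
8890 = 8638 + 252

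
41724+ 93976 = 135700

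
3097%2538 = 559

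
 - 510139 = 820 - 510959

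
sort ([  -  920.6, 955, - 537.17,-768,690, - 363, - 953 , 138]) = [ -953, - 920.6, - 768,-537.17,-363, 138,690,955]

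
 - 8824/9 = -981 + 5/9 = - 980.44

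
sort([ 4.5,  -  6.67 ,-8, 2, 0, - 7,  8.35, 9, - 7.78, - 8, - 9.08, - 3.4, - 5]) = [ - 9.08, - 8, - 8, - 7.78,  -  7, - 6.67,  -  5, - 3.4,0,2, 4.5, 8.35,  9 ] 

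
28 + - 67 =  - 39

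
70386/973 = 72 + 330/973= 72.34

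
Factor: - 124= - 2^2*31^1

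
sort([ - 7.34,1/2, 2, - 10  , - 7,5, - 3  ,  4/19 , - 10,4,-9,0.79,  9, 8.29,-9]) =[ - 10,-10, - 9, - 9,  -  7.34, - 7, - 3, 4/19,1/2,  0.79,2,4, 5,8.29,  9 ]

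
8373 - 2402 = 5971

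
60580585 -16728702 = 43851883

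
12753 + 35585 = 48338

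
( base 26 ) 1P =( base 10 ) 51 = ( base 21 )29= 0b110011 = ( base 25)21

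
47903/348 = 137 + 227/348 = 137.65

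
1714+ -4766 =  - 3052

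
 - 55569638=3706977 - 59276615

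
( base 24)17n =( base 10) 767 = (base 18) 26B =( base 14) 3cb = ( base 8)1377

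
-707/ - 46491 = 707/46491 = 0.02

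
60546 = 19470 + 41076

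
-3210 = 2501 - 5711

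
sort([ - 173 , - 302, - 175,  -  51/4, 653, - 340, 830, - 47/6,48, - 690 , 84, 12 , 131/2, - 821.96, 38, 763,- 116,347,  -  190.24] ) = [ - 821.96 ,  -  690, - 340,  -  302,  -  190.24,  -  175, -173 , - 116 ,-51/4, - 47/6, 12 , 38, 48,131/2,84, 347, 653,  763,  830]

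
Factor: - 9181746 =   -  2^1*3^2 * 7^1*72871^1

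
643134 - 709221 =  -66087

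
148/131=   1 + 17/131 = 1.13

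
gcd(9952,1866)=622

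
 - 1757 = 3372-5129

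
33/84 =11/28=0.39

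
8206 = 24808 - 16602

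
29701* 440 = 13068440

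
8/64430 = 4/32215 = 0.00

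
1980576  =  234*8464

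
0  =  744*0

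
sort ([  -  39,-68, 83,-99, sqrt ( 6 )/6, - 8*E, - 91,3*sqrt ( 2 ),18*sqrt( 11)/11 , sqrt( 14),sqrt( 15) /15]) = [ -99,-91,-68, - 39, -8*E, sqrt(15)/15,sqrt ( 6) /6, sqrt (14) , 3 * sqrt( 2),18*sqrt( 11 )/11 , 83 ]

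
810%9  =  0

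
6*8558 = 51348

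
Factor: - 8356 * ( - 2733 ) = 2^2 *3^1 * 911^1*2089^1 = 22836948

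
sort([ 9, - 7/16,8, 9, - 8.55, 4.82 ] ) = [ - 8.55,  -  7/16, 4.82, 8,  9,  9]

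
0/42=0 =0.00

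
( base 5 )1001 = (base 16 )7E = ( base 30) 46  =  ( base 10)126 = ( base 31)42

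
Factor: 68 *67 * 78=2^3*3^1*13^1*17^1*67^1=355368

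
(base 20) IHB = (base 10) 7551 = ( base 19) 11h8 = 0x1D7F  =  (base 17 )1923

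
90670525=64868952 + 25801573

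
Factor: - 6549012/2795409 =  - 727668/310601 = -  2^2*3^2*17^1*29^1*41^1*131^( - 1)*2371^( - 1 ) 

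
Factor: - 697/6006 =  - 2^( - 1 )*3^(-1 )*7^(-1)*11^( - 1 )*13^( - 1)*17^1*41^1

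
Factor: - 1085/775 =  - 5^( - 1)*7^1 = -  7/5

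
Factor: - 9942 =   -  2^1*3^1*1657^1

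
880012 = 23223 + 856789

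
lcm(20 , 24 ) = 120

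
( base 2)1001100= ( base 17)48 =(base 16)4c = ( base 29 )2i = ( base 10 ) 76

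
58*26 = 1508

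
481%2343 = 481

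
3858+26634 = 30492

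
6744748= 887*7604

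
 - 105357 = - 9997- 95360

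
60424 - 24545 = 35879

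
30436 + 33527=63963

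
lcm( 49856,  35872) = 2941504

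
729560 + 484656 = 1214216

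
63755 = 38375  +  25380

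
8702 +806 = 9508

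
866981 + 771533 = 1638514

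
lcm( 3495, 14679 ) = 73395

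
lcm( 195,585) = 585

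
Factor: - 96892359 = - 3^1*937^1*34469^1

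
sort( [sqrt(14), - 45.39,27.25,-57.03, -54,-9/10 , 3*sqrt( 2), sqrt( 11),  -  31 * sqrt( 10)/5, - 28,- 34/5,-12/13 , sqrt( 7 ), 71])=[ - 57.03, - 54, - 45.39,-28, - 31*sqrt( 10)/5, - 34/5,-12/13, - 9/10, sqrt(  7), sqrt(11 ), sqrt( 14),  3*sqrt( 2), 27.25, 71 ] 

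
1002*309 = 309618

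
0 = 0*10871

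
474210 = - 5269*(  -  90) 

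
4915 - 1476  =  3439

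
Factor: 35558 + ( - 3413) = 32145 = 3^1*5^1*2143^1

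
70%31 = 8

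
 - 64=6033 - 6097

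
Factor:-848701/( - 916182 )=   2^ (-1 )*3^(- 2 )*7^1*23^( - 1)*263^1 * 461^1 * 2213^(-1) 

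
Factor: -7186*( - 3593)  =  25819298 = 2^1 * 3593^2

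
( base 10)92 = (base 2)1011100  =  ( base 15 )62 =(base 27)3B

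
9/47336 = 9/47336 = 0.00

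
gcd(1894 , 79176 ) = 2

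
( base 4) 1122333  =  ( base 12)3453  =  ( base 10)5823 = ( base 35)4qd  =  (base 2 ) 1011010111111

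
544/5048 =68/631 = 0.11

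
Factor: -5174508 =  - 2^2*3^1*61^1*7069^1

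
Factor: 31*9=3^2* 31^1 = 279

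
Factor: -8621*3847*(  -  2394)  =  79396978878 = 2^1*3^2*7^1*19^1* 37^1*233^1 * 3847^1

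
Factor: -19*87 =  - 1653= - 3^1*19^1*29^1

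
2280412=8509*268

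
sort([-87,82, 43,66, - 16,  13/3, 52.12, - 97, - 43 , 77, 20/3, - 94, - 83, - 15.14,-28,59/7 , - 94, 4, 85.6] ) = [ - 97,-94,-94, - 87, - 83,  -  43,-28, - 16 , - 15.14, 4, 13/3, 20/3, 59/7,43, 52.12, 66, 77,82, 85.6]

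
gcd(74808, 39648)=24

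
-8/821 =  - 1+ 813/821= - 0.01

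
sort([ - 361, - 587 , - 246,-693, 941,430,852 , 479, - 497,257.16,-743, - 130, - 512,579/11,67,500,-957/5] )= [-743,-693, - 587,-512,-497,-361,  -  246,-957/5,-130,579/11,67,257.16,430,479,500,852,941] 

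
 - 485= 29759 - 30244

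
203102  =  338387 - 135285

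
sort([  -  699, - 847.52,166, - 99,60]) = [ - 847.52 ,- 699, - 99,  60,166]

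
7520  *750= 5640000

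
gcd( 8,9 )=1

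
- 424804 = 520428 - 945232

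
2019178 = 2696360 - 677182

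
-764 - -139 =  - 625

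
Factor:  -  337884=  - 2^2*3^1*37^1*761^1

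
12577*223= 2804671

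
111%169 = 111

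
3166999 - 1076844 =2090155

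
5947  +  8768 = 14715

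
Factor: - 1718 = -2^1*859^1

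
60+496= 556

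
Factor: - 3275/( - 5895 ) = 5/9 = 3^( - 2)* 5^1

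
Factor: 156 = 2^2 * 3^1 * 13^1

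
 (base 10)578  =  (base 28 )KI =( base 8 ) 1102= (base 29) JR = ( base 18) 1E2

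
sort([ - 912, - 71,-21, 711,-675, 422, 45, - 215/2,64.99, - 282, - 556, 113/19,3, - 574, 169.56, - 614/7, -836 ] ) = [ - 912, - 836, - 675, - 574, - 556, - 282 , - 215/2, - 614/7, - 71, - 21, 3, 113/19, 45 , 64.99, 169.56, 422, 711] 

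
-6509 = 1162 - 7671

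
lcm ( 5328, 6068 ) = 218448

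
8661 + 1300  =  9961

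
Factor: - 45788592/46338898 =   -  2^3 * 3^1 *47^(-1)  *  492967^( -1 ) *953929^1 = -22894296/23169449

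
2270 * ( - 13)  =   - 29510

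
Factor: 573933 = 3^1*19^1*10069^1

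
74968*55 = 4123240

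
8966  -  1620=7346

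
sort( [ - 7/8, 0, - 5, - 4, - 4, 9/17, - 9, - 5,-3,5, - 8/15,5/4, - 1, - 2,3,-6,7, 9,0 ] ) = [-9, - 6, - 5, - 5 ,  -  4,-4, - 3,-2, - 1, - 7/8, - 8/15, 0,0,9/17,5/4 , 3,  5,7, 9 ]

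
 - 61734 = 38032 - 99766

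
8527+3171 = 11698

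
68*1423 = 96764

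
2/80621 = 2/80621   =  0.00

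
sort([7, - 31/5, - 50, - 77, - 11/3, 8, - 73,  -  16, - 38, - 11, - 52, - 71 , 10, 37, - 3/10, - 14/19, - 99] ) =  [ - 99,-77, -73,-71,  -  52,-50, - 38, - 16 ,  -  11, - 31/5, - 11/3, - 14/19, - 3/10,7, 8,10,37 ] 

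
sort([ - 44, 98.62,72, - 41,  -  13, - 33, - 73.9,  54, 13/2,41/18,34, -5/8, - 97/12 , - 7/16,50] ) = [ - 73.9, - 44, - 41, - 33  , - 13, - 97/12, - 5/8, - 7/16,41/18,13/2, 34, 50, 54, 72,98.62] 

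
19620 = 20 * 981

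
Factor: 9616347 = 3^3*13^1*27397^1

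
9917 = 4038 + 5879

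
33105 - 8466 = 24639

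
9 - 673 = -664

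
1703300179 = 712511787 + 990788392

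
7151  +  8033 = 15184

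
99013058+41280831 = 140293889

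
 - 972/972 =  - 1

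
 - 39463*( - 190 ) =7497970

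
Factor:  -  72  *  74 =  - 2^4*3^2*37^1 = -5328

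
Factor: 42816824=2^3* 613^1*8731^1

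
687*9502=6527874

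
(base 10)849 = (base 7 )2322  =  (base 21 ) 1J9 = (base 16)351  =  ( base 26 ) 16h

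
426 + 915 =1341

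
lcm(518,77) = 5698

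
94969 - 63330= 31639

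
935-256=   679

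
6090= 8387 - 2297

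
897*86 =77142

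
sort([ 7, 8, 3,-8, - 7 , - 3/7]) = [ - 8, - 7,-3/7,3, 7, 8 ] 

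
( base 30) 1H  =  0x2F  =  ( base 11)43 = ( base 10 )47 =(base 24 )1n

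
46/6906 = 23/3453 = 0.01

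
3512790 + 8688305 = 12201095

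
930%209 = 94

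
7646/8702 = 3823/4351 = 0.88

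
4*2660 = 10640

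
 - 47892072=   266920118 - 314812190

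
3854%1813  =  228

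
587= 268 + 319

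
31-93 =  - 62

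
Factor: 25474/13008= 47/24= 2^( - 3)*3^( - 1)*47^1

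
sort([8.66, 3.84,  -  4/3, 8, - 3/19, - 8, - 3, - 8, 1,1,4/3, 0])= [ - 8, - 8,-3,-4/3 ,-3/19, 0,  1,1, 4/3,  3.84, 8, 8.66 ]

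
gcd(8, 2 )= 2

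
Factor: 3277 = 29^1 * 113^1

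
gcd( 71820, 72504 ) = 684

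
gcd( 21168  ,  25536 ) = 336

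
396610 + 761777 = 1158387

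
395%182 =31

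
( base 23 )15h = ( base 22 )181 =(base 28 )NH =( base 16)295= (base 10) 661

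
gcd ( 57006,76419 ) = 9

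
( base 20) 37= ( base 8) 103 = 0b1000011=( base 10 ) 67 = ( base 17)3g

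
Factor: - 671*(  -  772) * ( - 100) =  - 51801200 = -  2^4*5^2*11^1 * 61^1*193^1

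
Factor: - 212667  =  - 3^1*7^1 * 13^1*19^1*41^1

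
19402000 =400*48505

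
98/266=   7/19 = 0.37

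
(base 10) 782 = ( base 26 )142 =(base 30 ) Q2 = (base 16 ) 30e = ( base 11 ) 651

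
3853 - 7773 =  - 3920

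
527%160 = 47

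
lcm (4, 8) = 8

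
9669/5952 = 1 + 1239/1984 = 1.62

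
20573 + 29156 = 49729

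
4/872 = 1/218= 0.00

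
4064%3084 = 980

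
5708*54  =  308232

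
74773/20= 74773/20 = 3738.65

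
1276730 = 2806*455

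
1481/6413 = 1481/6413 = 0.23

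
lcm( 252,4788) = 4788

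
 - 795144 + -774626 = - 1569770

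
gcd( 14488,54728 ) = 8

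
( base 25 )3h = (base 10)92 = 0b1011100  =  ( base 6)232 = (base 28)38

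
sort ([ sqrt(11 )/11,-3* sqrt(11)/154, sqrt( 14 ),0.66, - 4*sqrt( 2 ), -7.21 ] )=[ - 7.21, - 4*sqrt(2), - 3*sqrt(11 ) /154,sqrt( 11 ) /11, 0.66,sqrt( 14)]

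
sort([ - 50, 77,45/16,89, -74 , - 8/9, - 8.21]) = [ - 74, - 50 , - 8.21, - 8/9,45/16,77, 89]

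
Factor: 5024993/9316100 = 2^(  -  2 )* 5^( - 2 )*59^( - 1 )*1217^1 * 1579^( - 1)*4129^1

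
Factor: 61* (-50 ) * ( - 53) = 161650 = 2^1*5^2 * 53^1*61^1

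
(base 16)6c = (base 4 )1230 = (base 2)1101100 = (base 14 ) 7A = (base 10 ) 108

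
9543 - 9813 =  - 270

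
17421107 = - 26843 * ( - 649 )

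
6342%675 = 267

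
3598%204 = 130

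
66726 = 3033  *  22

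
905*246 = 222630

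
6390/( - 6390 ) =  - 1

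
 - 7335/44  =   - 7335/44 =- 166.70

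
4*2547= 10188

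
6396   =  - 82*( - 78)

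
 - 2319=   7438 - 9757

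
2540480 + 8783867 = 11324347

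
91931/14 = 6566+1/2= 6566.50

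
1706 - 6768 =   -  5062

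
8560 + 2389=10949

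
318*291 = 92538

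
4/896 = 1/224 = 0.00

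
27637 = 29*953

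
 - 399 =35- 434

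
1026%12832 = 1026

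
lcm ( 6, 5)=30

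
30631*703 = 21533593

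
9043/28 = 322+27/28= 322.96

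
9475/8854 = 1+621/8854=1.07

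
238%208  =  30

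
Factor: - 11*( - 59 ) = 11^1*59^1  =  649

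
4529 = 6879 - 2350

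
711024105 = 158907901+552116204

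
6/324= 1/54 = 0.02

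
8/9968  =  1/1246=0.00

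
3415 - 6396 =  - 2981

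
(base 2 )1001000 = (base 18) 40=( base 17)44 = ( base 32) 28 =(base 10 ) 72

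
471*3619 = 1704549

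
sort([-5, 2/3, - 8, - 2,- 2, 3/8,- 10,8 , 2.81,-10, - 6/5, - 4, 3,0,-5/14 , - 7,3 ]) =[ - 10, - 10,-8, - 7, -5,-4, - 2,-2, - 6/5, - 5/14,  0 , 3/8, 2/3,2.81 , 3, 3,8 ] 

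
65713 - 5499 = 60214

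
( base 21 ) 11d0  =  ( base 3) 111200110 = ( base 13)4704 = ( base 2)10011011110111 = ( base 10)9975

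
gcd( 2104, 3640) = 8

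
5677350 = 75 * 75698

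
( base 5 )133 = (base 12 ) 37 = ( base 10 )43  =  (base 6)111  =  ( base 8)53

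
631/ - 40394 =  - 1 + 39763/40394 =- 0.02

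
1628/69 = 1628/69 = 23.59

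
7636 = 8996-1360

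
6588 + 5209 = 11797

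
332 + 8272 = 8604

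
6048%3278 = 2770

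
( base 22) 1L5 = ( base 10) 951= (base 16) 3B7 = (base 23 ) 1i8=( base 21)236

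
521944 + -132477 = 389467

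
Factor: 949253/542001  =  3^( - 1)*180667^(-1)*949253^1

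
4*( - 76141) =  - 304564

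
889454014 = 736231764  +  153222250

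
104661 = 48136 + 56525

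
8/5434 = 4/2717 = 0.00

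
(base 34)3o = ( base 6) 330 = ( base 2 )1111110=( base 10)126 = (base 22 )5G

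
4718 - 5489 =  - 771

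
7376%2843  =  1690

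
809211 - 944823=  - 135612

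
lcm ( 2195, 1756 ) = 8780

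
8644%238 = 76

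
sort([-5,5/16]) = [ - 5, 5/16] 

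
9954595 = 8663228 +1291367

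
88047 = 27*3261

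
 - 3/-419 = 3/419 = 0.01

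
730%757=730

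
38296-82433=-44137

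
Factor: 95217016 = 2^3*11902127^1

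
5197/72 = 5197/72 = 72.18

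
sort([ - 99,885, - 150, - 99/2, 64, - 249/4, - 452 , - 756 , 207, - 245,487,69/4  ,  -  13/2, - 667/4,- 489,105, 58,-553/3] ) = [ - 756, - 489,-452,-245, - 553/3 , - 667/4,-150 , - 99, - 249/4 , - 99/2, - 13/2,69/4,58,  64, 105, 207, 487,885] 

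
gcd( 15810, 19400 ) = 10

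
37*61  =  2257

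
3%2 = 1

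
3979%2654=1325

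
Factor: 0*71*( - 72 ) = 0^1=0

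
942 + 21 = 963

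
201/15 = 67/5 = 13.40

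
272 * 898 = 244256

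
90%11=2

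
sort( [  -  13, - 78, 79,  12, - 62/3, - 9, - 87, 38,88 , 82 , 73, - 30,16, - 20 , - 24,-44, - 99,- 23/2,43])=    [ - 99,  -  87, - 78, - 44, - 30, - 24, - 62/3, - 20, - 13, - 23/2, - 9,12  ,  16, 38,43,73,79, 82,88 ] 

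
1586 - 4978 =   -  3392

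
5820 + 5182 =11002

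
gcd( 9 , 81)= 9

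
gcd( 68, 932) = 4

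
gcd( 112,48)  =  16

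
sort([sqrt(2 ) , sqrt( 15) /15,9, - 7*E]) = [ - 7*E,sqrt(15 ) /15,sqrt(2),9]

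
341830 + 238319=580149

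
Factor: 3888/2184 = 2^1*3^4*7^ ( -1)*13^( - 1)  =  162/91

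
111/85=111/85 = 1.31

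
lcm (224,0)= 0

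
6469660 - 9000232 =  - 2530572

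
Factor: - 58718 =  - 2^1 * 11^1*17^1*157^1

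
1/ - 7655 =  - 1/7655 = - 0.00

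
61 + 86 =147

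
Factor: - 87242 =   -  2^1 * 181^1*241^1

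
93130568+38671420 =131801988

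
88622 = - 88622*( - 1 )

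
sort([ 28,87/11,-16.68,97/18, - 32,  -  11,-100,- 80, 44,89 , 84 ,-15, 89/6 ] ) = [ - 100,- 80, -32,- 16.68, - 15,- 11,97/18, 87/11, 89/6, 28, 44, 84,89] 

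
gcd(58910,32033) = 1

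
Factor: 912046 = 2^1*456023^1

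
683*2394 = 1635102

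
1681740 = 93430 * 18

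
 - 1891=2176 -4067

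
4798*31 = 148738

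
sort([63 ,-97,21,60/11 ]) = [ - 97,60/11, 21,63]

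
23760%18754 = 5006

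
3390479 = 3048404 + 342075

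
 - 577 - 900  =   - 1477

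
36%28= 8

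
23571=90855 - 67284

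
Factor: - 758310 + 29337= - 728973=-  3^3*7^2 * 19^1*29^1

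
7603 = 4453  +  3150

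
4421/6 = 736 + 5/6 = 736.83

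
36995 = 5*7399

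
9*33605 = 302445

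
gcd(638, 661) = 1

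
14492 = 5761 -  - 8731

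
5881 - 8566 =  - 2685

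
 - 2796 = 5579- 8375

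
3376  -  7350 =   -  3974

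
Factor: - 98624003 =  -19^1*83^1 * 62539^1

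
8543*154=1315622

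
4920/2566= 1+1177/1283= 1.92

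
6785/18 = 6785/18 =376.94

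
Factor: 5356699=149^1 * 35951^1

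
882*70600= 62269200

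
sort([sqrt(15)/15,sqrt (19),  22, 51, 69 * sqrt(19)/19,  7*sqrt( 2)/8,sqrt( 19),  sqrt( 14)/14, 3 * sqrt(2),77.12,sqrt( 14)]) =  [ sqrt(15)/15, sqrt(14) /14, 7*sqrt(2 ) /8,sqrt (14),3 * sqrt( 2), sqrt( 19),sqrt(19), 69*sqrt ( 19) /19, 22,51, 77.12]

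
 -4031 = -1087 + -2944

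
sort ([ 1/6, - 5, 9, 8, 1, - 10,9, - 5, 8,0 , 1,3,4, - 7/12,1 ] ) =[-10,-5, - 5, - 7/12,0, 1/6 , 1, 1,1,3,4 , 8,8,  9,9]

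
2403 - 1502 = 901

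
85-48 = 37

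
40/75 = 8/15 = 0.53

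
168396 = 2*84198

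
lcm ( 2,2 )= 2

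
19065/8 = 19065/8= 2383.12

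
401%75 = 26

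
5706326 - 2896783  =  2809543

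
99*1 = 99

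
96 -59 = 37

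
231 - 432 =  - 201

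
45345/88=515+ 25/88= 515.28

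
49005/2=24502+ 1/2=   24502.50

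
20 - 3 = 17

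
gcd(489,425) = 1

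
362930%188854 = 174076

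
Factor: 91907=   73^1*1259^1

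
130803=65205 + 65598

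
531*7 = 3717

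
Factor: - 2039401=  - 7^1*13^1* 73^1 *307^1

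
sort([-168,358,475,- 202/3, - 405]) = [ - 405, - 168,-202/3,358,475]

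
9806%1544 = 542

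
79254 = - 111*( - 714 )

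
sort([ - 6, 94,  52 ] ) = [ - 6,52, 94 ]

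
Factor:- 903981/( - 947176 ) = 2^( - 3 )*3^1* 13^2*197^( -1)*601^(  -  1 ) * 1783^1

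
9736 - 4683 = 5053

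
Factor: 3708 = 2^2*3^2* 103^1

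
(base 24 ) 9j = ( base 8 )353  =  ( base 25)9A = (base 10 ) 235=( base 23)a5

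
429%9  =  6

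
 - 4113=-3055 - 1058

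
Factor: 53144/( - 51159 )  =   - 2^3*3^( - 1 )*7^1 * 13^1*73^1*17053^ ( -1) 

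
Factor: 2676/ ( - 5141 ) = - 2^2*3^1*53^(-1)*97^ ( - 1)*223^1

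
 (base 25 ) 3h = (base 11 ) 84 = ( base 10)92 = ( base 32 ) 2s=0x5C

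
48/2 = 24= 24.00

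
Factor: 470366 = 2^1 * 13^1*79^1*229^1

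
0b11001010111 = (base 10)1623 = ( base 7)4506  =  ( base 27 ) 263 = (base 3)2020010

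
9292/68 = 136 + 11/17=136.65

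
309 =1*309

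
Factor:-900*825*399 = -2^2*3^4*5^4*7^1*11^1 * 19^1 = -296257500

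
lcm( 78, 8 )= 312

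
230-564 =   -  334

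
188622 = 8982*21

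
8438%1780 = 1318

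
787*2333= 1836071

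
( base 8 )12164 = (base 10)5236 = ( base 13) 24ca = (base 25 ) 89B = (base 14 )1ca0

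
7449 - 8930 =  - 1481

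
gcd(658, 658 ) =658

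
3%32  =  3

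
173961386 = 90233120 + 83728266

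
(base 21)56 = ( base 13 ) 87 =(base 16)6F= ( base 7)216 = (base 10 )111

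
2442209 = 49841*49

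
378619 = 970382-591763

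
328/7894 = 164/3947 = 0.04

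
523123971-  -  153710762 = 676834733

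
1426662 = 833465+593197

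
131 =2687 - 2556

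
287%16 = 15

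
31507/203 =4501/29= 155.21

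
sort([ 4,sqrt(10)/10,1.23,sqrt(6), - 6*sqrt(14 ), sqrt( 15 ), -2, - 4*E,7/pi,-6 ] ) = [ - 6*sqrt(14), - 4*E, - 6, - 2,sqrt( 10)/10, 1.23,  7/pi, sqrt (6 ), sqrt( 15),4 ] 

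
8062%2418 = 808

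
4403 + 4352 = 8755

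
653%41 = 38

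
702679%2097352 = 702679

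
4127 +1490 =5617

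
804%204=192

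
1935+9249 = 11184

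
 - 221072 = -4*55268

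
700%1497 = 700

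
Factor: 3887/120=2^ (-3)*3^( - 1 )*5^ ( - 1)*13^2  *  23^1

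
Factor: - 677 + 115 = -562 = - 2^1 *281^1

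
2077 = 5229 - 3152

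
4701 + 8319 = 13020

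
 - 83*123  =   - 10209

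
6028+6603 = 12631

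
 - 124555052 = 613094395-737649447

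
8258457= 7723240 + 535217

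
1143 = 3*381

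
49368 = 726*68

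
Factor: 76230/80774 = 3^2*5^1*7^1 * 11^2*40387^(-1) = 38115/40387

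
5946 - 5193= 753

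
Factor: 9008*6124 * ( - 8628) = -475963550976 = -2^8*3^1*563^1*719^1*1531^1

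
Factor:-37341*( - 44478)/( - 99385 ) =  - 2^1* 3^6 * 5^( - 1) * 7^1*11^( - 1)*13^( -1 ) *139^( -1 )*353^1 * 461^1 = - 1660852998/99385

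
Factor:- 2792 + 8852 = 2^2*3^1*5^1*101^1 = 6060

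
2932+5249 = 8181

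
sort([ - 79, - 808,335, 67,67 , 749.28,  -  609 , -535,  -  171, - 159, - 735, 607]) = [  -  808, -735 ,-609 ,  -  535,-171, -159,  -  79,67, 67 , 335 , 607,749.28]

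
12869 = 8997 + 3872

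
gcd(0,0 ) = 0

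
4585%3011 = 1574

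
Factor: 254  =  2^1*127^1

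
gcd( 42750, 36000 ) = 2250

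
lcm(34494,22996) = 68988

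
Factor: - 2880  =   -2^6*3^2*5^1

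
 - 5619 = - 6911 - -1292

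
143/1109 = 143/1109 = 0.13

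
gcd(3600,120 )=120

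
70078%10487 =7156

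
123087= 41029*3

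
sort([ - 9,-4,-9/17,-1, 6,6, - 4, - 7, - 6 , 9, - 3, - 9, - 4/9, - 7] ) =[ - 9,  -  9, - 7, - 7 ,-6 ,  -  4, - 4,  -  3, - 1, - 9/17, - 4/9, 6,6, 9]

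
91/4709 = 91/4709 = 0.02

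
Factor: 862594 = 2^1*431297^1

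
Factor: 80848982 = 2^1*389^1*103919^1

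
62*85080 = 5274960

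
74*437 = 32338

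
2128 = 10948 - 8820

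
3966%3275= 691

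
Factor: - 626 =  - 2^1*313^1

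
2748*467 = 1283316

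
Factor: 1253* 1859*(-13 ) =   -  7^1 * 11^1*13^3*179^1 = - 30281251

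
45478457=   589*77213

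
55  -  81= - 26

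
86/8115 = 86/8115 = 0.01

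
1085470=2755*394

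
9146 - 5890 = 3256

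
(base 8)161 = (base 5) 423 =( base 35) 38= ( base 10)113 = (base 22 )53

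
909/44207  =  909/44207 =0.02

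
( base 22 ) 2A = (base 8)66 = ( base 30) 1O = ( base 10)54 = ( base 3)2000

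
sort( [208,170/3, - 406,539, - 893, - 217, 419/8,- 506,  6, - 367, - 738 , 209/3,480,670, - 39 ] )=[ - 893, - 738, - 506, - 406, - 367 , - 217, - 39,6,419/8, 170/3 , 209/3,208,  480,539, 670 ]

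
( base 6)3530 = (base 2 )1101001110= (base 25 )18L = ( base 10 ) 846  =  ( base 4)31032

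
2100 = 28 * 75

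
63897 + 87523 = 151420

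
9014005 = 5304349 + 3709656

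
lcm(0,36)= 0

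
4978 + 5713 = 10691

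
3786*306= 1158516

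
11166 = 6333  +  4833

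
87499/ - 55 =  - 1591 + 6/55 = - 1590.89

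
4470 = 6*745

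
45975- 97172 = - 51197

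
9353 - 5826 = 3527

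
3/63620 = 3/63620 = 0.00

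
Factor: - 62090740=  - 2^2*5^1 *29^1*107053^1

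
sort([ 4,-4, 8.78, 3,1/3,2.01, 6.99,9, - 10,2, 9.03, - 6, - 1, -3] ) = [ - 10,  -  6, - 4, - 3, - 1,1/3, 2, 2.01, 3,4, 6.99,8.78,9, 9.03] 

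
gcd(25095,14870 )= 5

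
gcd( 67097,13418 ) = 1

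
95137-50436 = 44701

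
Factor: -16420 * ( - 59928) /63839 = 2^5*3^1*5^1*11^1 * 227^1*821^1*63839^( -1) = 984017760/63839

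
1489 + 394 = 1883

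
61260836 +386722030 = 447982866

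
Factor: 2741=2741^1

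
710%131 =55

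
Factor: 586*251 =2^1 * 251^1*293^1 =147086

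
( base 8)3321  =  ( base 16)6D1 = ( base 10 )1745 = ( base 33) 1JT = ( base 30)1s5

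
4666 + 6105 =10771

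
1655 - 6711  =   - 5056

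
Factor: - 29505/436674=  - 5/74 = - 2^( -1)*5^1*37^(- 1 ) 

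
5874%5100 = 774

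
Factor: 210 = 2^1*3^1 * 5^1*7^1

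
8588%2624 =716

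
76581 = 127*603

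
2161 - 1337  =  824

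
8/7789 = 8/7789=0.00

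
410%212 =198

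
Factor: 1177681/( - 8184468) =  - 2^(-2 ) * 3^ (-1 )*73^( - 1)*9343^( - 1 )*1177681^1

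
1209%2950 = 1209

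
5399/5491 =5399/5491= 0.98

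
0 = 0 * 81952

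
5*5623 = 28115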